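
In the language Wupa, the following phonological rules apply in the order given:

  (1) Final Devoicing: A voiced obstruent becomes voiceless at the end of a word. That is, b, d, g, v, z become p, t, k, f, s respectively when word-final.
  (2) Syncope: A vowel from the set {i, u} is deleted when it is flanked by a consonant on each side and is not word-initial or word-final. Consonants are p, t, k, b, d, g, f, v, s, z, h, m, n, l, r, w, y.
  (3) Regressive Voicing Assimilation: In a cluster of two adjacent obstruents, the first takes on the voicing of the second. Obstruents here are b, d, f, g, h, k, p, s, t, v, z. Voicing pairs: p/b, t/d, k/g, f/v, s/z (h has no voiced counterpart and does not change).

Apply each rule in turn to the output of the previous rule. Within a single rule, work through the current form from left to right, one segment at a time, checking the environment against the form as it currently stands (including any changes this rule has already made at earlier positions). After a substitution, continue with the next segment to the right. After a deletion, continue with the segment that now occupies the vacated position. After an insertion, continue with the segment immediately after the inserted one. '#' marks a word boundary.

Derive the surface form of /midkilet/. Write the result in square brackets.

(1) Final Devoicing: no change — [midkilet]
(2) Syncope: [midkilet] → [mdklet]
(3) Regressive Voicing Assimilation: [mdklet] → [mtklet]

[mtklet]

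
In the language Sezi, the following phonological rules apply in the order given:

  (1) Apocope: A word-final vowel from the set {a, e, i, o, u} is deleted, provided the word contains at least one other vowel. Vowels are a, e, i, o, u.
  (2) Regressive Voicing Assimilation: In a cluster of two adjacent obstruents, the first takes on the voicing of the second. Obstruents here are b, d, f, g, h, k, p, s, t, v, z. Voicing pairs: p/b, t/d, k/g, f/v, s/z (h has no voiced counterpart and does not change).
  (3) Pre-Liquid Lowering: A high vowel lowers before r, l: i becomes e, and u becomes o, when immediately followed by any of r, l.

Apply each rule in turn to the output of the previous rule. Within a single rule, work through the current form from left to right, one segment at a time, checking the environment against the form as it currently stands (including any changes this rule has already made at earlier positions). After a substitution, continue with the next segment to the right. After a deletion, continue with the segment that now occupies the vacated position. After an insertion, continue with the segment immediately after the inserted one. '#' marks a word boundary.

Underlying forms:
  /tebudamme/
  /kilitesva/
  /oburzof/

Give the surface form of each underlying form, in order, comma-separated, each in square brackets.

[tebudamm], [kelitezv], [oborzof]

/tebudamme/:
  (1) Apocope: [tebudamme] → [tebudamm]
  (2) Regressive Voicing Assimilation: no change — [tebudamm]
  (3) Pre-Liquid Lowering: no change — [tebudamm]
/kilitesva/:
  (1) Apocope: [kilitesva] → [kilitesv]
  (2) Regressive Voicing Assimilation: [kilitesv] → [kilitezv]
  (3) Pre-Liquid Lowering: [kilitezv] → [kelitezv]
/oburzof/:
  (1) Apocope: no change — [oburzof]
  (2) Regressive Voicing Assimilation: no change — [oburzof]
  (3) Pre-Liquid Lowering: [oburzof] → [oborzof]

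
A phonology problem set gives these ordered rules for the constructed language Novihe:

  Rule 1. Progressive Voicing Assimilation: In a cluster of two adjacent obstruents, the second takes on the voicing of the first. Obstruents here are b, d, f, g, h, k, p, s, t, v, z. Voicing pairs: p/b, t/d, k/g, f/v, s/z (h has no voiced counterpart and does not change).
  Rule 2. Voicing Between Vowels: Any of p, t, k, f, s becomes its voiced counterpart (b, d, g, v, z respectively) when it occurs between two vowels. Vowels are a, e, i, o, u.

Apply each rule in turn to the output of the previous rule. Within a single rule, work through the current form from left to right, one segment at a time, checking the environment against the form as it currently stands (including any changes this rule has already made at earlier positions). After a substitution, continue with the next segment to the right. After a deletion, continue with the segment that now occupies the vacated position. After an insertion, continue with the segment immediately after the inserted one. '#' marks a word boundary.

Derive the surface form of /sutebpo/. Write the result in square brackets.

[sudebbo]

Rule 1 Progressive Voicing Assimilation: [sutebpo] → [sutebbo]
Rule 2 Voicing Between Vowels: [sutebbo] → [sudebbo]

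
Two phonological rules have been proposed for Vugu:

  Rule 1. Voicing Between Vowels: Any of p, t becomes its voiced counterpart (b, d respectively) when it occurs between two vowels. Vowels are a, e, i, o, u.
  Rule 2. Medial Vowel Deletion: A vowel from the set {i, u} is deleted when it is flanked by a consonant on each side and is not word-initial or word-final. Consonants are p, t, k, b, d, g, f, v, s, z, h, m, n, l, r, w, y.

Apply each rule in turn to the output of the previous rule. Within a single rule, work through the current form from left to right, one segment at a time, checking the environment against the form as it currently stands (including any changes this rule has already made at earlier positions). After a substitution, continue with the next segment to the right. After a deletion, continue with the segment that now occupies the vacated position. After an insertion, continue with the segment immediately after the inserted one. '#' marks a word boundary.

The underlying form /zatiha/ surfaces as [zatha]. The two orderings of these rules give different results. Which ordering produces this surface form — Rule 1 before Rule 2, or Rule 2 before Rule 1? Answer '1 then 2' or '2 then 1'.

Order 1 then 2:
  1 Voicing Between Vowels: [zatiha] → [zadiha]
  2 Medial Vowel Deletion: [zadiha] → [zadha]
  result: [zadha]
Order 2 then 1:
  2 Medial Vowel Deletion: [zatiha] → [zatha]
  1 Voicing Between Vowels: no change — [zatha]
  result: [zatha]

2 then 1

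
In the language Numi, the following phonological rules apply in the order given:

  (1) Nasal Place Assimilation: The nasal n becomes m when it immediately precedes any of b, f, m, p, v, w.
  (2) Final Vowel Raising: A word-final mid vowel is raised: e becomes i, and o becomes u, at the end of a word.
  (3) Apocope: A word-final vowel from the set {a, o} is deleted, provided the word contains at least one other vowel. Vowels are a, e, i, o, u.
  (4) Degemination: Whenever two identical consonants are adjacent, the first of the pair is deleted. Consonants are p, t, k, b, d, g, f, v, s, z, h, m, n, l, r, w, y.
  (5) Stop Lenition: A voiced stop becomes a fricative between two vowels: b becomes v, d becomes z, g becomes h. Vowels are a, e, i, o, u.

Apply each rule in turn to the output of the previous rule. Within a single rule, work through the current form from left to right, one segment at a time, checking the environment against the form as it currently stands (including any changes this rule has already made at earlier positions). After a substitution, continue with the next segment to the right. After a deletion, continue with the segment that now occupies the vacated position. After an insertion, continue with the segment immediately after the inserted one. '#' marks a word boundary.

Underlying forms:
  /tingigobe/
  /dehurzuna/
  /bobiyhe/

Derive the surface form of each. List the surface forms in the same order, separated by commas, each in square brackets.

[tingihovi], [dehurzun], [boviyhi]

/tingigobe/:
  (1) Nasal Place Assimilation: no change — [tingigobe]
  (2) Final Vowel Raising: [tingigobe] → [tingigobi]
  (3) Apocope: no change — [tingigobi]
  (4) Degemination: no change — [tingigobi]
  (5) Stop Lenition: [tingigobi] → [tingihovi]
/dehurzuna/:
  (1) Nasal Place Assimilation: no change — [dehurzuna]
  (2) Final Vowel Raising: no change — [dehurzuna]
  (3) Apocope: [dehurzuna] → [dehurzun]
  (4) Degemination: no change — [dehurzun]
  (5) Stop Lenition: no change — [dehurzun]
/bobiyhe/:
  (1) Nasal Place Assimilation: no change — [bobiyhe]
  (2) Final Vowel Raising: [bobiyhe] → [bobiyhi]
  (3) Apocope: no change — [bobiyhi]
  (4) Degemination: no change — [bobiyhi]
  (5) Stop Lenition: [bobiyhi] → [boviyhi]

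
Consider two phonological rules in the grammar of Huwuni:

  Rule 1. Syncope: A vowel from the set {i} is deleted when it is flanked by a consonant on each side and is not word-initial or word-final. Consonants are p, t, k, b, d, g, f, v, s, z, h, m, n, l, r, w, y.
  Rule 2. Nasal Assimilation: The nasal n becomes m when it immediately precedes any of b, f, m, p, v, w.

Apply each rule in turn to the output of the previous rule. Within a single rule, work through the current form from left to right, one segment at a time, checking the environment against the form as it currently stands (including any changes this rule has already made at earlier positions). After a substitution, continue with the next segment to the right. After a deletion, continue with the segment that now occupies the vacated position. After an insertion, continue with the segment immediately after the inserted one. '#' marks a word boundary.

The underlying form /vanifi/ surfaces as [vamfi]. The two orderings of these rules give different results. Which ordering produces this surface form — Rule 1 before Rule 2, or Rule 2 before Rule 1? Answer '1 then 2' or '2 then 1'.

1 then 2

Order 1 then 2:
  1 Syncope: [vanifi] → [vanfi]
  2 Nasal Assimilation: [vanfi] → [vamfi]
  result: [vamfi]
Order 2 then 1:
  2 Nasal Assimilation: no change — [vanifi]
  1 Syncope: [vanifi] → [vanfi]
  result: [vanfi]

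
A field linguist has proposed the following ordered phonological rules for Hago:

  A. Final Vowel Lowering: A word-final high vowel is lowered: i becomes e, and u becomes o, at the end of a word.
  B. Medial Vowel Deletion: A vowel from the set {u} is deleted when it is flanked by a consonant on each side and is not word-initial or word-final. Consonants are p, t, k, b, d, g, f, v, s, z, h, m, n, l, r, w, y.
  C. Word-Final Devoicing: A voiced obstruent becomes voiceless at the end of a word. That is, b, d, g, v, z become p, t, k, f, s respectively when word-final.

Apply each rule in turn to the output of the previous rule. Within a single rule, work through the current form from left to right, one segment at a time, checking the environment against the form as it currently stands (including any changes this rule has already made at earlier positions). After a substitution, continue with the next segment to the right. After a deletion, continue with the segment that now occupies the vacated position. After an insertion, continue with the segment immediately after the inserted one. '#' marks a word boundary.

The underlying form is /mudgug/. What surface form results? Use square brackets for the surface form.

[mdgk]

A Final Vowel Lowering: no change — [mudgug]
B Medial Vowel Deletion: [mudgug] → [mdgg]
C Word-Final Devoicing: [mdgg] → [mdgk]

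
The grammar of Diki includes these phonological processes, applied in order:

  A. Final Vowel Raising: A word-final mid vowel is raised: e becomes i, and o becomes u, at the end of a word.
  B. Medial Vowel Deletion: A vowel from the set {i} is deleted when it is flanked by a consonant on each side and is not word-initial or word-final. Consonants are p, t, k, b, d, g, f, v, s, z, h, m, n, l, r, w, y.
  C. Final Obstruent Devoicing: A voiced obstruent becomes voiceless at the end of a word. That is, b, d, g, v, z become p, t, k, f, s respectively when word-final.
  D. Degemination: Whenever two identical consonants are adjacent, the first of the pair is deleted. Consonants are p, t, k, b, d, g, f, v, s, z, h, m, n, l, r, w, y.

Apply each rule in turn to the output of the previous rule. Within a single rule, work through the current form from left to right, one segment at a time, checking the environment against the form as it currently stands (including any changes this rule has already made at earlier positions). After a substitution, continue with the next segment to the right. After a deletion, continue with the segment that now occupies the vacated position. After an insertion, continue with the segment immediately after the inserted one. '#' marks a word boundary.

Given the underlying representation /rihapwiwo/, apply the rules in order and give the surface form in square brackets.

A Final Vowel Raising: [rihapwiwo] → [rihapwiwu]
B Medial Vowel Deletion: [rihapwiwu] → [rhapwwu]
C Final Obstruent Devoicing: no change — [rhapwwu]
D Degemination: [rhapwwu] → [rhapwu]

[rhapwu]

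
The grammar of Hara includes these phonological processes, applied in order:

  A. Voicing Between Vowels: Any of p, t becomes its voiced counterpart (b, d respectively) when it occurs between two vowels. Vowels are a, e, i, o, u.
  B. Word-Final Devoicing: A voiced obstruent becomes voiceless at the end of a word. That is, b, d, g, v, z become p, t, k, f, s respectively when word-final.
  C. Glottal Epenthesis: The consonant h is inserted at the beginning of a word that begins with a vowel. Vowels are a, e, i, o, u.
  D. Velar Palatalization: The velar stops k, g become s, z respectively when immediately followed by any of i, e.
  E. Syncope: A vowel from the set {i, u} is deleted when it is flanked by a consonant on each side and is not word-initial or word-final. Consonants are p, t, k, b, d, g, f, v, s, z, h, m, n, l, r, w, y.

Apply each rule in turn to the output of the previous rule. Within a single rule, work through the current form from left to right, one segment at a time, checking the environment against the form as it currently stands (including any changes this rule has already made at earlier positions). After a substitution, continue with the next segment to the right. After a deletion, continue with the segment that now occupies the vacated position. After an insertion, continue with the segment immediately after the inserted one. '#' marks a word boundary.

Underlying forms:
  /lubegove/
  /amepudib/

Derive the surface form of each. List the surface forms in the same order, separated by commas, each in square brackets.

/lubegove/:
  A Voicing Between Vowels: no change — [lubegove]
  B Word-Final Devoicing: no change — [lubegove]
  C Glottal Epenthesis: no change — [lubegove]
  D Velar Palatalization: no change — [lubegove]
  E Syncope: [lubegove] → [lbegove]
/amepudib/:
  A Voicing Between Vowels: [amepudib] → [amebudib]
  B Word-Final Devoicing: [amebudib] → [amebudip]
  C Glottal Epenthesis: [amebudip] → [hamebudip]
  D Velar Palatalization: no change — [hamebudip]
  E Syncope: [hamebudip] → [hamebdp]

[lbegove], [hamebdp]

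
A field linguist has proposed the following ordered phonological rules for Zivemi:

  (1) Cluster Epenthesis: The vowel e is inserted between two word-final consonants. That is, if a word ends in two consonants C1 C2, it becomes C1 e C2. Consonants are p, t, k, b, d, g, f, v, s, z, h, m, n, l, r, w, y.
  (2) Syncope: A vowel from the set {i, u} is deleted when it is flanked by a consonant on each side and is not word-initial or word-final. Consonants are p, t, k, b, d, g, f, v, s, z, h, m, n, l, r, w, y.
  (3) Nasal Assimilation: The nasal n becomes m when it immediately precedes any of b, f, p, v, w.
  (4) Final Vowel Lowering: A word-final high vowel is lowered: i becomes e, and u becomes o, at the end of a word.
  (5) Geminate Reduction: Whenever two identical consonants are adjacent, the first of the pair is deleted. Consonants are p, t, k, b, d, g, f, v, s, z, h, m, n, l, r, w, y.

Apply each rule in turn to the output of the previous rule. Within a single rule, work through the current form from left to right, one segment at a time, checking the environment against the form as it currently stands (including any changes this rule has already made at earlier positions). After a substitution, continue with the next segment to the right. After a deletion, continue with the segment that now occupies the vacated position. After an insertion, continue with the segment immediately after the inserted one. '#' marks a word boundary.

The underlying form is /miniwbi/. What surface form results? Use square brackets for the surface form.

[mwbe]

(1) Cluster Epenthesis: no change — [miniwbi]
(2) Syncope: [miniwbi] → [mnwbi]
(3) Nasal Assimilation: [mnwbi] → [mmwbi]
(4) Final Vowel Lowering: [mmwbi] → [mmwbe]
(5) Geminate Reduction: [mmwbe] → [mwbe]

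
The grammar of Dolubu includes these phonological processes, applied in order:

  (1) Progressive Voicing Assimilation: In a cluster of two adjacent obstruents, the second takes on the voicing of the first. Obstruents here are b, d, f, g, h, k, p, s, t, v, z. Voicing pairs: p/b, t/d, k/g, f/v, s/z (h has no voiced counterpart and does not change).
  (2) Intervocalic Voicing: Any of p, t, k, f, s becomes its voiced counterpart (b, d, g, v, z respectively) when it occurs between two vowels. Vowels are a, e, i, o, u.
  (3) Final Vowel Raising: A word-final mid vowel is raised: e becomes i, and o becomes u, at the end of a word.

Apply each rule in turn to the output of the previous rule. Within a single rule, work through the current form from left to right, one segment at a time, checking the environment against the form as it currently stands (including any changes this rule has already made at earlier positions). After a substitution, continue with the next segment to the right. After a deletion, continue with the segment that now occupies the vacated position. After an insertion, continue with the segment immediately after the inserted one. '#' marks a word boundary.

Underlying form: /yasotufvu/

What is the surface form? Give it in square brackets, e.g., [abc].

(1) Progressive Voicing Assimilation: [yasotufvu] → [yasotuffu]
(2) Intervocalic Voicing: [yasotuffu] → [yazoduffu]
(3) Final Vowel Raising: no change — [yazoduffu]

[yazoduffu]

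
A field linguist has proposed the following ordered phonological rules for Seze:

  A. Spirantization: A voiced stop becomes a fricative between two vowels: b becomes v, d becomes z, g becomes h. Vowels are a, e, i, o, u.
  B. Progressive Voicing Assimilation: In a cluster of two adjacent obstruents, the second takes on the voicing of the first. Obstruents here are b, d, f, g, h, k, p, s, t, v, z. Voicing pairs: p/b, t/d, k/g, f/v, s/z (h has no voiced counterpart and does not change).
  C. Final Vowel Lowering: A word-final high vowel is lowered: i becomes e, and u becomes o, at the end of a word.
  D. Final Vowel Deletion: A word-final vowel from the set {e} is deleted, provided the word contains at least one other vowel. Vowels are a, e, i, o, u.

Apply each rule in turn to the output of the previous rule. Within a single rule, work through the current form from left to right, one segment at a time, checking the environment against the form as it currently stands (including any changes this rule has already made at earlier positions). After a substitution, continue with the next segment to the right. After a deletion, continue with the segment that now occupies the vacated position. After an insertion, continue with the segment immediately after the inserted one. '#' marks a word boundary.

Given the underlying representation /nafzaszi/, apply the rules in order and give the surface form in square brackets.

A Spirantization: no change — [nafzaszi]
B Progressive Voicing Assimilation: [nafzaszi] → [nafsassi]
C Final Vowel Lowering: [nafsassi] → [nafsasse]
D Final Vowel Deletion: [nafsasse] → [nafsass]

[nafsass]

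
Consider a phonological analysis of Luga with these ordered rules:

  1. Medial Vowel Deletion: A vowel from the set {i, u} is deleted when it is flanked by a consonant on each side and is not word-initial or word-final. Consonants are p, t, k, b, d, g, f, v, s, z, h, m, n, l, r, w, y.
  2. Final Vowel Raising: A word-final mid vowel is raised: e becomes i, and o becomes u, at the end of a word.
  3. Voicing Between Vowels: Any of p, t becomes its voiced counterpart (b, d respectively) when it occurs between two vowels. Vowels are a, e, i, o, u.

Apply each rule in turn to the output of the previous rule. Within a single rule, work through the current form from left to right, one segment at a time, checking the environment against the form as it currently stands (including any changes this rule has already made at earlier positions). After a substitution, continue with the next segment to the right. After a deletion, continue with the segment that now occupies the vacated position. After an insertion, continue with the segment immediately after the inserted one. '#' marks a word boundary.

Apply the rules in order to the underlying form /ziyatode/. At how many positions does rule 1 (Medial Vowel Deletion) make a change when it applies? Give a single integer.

1 Medial Vowel Deletion: [ziyatode] → [zyatode]
2 Final Vowel Raising: [zyatode] → [zyatodi]
3 Voicing Between Vowels: [zyatodi] → [zyadodi]
Rule 1 changed 1 position(s).

1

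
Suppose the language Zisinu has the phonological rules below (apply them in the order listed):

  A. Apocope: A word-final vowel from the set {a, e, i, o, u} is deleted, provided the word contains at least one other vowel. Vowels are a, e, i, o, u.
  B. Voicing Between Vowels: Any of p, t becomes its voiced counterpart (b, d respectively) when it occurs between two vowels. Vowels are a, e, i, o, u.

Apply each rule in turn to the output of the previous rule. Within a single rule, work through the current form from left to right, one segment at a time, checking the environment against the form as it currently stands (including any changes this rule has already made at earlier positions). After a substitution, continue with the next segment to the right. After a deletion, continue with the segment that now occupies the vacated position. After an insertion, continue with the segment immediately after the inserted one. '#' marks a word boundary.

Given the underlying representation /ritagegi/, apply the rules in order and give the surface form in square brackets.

A Apocope: [ritagegi] → [ritageg]
B Voicing Between Vowels: [ritageg] → [ridageg]

[ridageg]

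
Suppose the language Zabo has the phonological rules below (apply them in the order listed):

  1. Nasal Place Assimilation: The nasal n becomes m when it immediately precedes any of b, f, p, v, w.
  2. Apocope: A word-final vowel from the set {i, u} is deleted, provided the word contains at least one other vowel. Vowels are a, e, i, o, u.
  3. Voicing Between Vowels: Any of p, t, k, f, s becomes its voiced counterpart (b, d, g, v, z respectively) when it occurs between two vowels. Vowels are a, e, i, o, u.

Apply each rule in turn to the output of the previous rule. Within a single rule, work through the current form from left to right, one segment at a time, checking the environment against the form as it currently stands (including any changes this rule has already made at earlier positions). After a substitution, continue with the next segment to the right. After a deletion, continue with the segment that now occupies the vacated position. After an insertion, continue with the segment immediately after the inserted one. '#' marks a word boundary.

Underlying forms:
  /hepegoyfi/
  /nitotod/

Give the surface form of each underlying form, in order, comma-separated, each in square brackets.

[hebegoyf], [nidodod]

/hepegoyfi/:
  1 Nasal Place Assimilation: no change — [hepegoyfi]
  2 Apocope: [hepegoyfi] → [hepegoyf]
  3 Voicing Between Vowels: [hepegoyf] → [hebegoyf]
/nitotod/:
  1 Nasal Place Assimilation: no change — [nitotod]
  2 Apocope: no change — [nitotod]
  3 Voicing Between Vowels: [nitotod] → [nidodod]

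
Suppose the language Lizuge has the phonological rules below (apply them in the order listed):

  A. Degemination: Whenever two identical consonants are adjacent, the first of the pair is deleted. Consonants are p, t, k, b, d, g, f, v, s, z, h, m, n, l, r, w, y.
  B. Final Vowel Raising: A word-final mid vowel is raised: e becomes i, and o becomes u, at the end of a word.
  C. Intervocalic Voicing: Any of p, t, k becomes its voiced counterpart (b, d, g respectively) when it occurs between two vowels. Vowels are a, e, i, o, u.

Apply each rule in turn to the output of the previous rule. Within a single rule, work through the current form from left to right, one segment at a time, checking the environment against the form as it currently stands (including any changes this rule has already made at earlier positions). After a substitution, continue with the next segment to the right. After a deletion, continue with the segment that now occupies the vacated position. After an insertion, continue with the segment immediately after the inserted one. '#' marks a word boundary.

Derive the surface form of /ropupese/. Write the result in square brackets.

[robubesi]

A Degemination: no change — [ropupese]
B Final Vowel Raising: [ropupese] → [ropupesi]
C Intervocalic Voicing: [ropupesi] → [robubesi]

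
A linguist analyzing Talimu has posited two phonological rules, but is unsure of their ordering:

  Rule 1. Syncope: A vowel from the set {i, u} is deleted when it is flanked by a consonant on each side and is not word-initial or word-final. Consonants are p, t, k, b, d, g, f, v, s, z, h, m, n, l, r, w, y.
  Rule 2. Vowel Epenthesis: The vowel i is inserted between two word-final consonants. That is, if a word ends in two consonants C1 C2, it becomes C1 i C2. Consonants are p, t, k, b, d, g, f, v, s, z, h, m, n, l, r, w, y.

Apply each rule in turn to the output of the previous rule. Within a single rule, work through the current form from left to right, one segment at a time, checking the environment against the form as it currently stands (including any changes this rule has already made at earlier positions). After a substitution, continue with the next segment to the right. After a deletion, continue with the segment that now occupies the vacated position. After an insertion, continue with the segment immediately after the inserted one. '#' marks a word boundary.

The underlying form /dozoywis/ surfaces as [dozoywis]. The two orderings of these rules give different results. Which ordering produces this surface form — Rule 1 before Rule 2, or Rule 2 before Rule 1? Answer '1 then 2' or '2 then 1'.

1 then 2

Order 1 then 2:
  1 Syncope: [dozoywis] → [dozoyws]
  2 Vowel Epenthesis: [dozoyws] → [dozoywis]
  result: [dozoywis]
Order 2 then 1:
  2 Vowel Epenthesis: no change — [dozoywis]
  1 Syncope: [dozoywis] → [dozoyws]
  result: [dozoyws]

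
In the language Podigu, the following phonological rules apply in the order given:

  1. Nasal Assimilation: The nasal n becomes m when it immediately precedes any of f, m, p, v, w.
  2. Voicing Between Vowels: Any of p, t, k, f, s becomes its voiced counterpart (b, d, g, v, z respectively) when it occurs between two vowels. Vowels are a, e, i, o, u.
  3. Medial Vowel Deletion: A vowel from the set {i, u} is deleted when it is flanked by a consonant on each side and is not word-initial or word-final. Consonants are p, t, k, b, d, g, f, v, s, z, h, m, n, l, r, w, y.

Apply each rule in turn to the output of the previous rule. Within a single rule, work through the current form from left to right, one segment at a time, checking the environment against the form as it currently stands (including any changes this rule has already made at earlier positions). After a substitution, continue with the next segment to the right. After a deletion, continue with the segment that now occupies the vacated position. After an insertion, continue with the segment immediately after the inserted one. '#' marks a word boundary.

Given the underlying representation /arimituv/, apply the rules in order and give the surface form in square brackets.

1 Nasal Assimilation: no change — [arimituv]
2 Voicing Between Vowels: [arimituv] → [arimiduv]
3 Medial Vowel Deletion: [arimiduv] → [armdv]

[armdv]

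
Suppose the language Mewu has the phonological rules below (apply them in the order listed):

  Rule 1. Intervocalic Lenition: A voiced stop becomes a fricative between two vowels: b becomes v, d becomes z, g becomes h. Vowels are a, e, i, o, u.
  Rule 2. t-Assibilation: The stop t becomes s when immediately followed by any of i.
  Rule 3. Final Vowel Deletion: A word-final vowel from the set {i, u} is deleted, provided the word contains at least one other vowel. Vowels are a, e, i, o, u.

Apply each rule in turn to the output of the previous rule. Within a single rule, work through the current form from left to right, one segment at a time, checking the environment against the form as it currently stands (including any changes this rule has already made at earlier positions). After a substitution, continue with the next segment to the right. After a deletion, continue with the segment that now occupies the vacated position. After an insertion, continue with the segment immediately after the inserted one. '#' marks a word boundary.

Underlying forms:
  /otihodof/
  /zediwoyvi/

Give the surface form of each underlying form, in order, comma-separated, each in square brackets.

[osihozof], [zeziwoyv]

/otihodof/:
  Rule 1 Intervocalic Lenition: [otihodof] → [otihozof]
  Rule 2 t-Assibilation: [otihozof] → [osihozof]
  Rule 3 Final Vowel Deletion: no change — [osihozof]
/zediwoyvi/:
  Rule 1 Intervocalic Lenition: [zediwoyvi] → [zeziwoyvi]
  Rule 2 t-Assibilation: no change — [zeziwoyvi]
  Rule 3 Final Vowel Deletion: [zeziwoyvi] → [zeziwoyv]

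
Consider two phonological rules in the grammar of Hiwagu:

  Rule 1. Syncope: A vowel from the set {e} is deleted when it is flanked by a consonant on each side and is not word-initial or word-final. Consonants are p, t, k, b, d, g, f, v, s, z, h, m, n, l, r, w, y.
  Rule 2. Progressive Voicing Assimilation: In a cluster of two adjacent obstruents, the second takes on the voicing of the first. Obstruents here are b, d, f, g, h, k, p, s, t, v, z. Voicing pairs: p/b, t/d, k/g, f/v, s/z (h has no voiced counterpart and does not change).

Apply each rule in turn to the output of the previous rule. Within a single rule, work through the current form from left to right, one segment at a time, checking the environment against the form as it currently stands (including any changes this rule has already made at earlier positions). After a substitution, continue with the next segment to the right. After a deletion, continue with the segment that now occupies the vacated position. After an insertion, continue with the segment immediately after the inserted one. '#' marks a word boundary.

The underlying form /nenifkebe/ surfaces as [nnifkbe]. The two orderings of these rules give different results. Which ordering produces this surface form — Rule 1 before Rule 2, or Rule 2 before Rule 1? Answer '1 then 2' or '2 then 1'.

Order 1 then 2:
  1 Syncope: [nenifkebe] → [nnifkbe]
  2 Progressive Voicing Assimilation: [nnifkbe] → [nnifkpe]
  result: [nnifkpe]
Order 2 then 1:
  2 Progressive Voicing Assimilation: no change — [nenifkebe]
  1 Syncope: [nenifkebe] → [nnifkbe]
  result: [nnifkbe]

2 then 1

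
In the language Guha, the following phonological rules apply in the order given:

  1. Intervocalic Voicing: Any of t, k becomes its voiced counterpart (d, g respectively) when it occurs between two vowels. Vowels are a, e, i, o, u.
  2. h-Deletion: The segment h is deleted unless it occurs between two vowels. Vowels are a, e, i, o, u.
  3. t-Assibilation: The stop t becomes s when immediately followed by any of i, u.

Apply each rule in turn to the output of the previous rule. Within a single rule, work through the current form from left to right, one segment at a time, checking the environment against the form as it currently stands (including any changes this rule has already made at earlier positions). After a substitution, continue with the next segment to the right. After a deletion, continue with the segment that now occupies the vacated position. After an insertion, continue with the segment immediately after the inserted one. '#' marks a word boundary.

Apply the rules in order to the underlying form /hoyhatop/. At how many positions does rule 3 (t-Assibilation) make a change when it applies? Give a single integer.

0

1 Intervocalic Voicing: [hoyhatop] → [hoyhadop]
2 h-Deletion: [hoyhadop] → [oyadop]
3 t-Assibilation: no change — [oyadop]
Rule 3 changed 0 position(s).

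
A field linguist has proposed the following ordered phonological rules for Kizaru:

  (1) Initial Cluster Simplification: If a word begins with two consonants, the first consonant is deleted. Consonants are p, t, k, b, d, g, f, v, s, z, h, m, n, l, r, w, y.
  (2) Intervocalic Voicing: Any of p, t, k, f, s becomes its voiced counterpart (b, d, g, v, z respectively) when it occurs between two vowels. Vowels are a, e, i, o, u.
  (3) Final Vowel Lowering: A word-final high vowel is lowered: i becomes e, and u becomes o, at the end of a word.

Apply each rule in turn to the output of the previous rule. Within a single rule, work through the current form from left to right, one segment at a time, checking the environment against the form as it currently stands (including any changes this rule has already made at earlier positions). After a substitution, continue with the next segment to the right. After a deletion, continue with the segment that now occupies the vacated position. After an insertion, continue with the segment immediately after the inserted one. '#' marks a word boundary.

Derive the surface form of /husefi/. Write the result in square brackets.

[huzeve]

(1) Initial Cluster Simplification: no change — [husefi]
(2) Intervocalic Voicing: [husefi] → [huzevi]
(3) Final Vowel Lowering: [huzevi] → [huzeve]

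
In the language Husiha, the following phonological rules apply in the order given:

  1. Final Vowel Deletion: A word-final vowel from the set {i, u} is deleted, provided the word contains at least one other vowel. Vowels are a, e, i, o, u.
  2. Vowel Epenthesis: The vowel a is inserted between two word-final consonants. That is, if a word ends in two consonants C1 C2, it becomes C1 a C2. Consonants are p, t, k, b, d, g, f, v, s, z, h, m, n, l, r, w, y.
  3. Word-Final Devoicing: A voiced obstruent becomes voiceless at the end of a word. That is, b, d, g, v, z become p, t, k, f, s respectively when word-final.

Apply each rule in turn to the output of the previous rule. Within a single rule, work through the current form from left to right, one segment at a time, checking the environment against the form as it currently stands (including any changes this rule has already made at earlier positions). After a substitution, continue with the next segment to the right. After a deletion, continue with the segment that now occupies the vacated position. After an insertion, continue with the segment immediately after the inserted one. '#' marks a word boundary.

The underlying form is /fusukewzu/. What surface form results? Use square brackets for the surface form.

1 Final Vowel Deletion: [fusukewzu] → [fusukewz]
2 Vowel Epenthesis: [fusukewz] → [fusukewaz]
3 Word-Final Devoicing: [fusukewaz] → [fusukewas]

[fusukewas]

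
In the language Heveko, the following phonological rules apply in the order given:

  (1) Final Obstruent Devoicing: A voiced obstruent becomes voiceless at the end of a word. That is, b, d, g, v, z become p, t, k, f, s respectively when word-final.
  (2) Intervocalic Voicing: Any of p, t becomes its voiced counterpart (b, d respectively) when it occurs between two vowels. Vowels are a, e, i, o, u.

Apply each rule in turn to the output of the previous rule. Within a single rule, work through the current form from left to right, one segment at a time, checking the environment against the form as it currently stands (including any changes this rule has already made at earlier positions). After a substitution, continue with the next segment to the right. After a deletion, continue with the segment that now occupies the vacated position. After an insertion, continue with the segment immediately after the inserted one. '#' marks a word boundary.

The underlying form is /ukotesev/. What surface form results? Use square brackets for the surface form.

[ukodesef]

(1) Final Obstruent Devoicing: [ukotesev] → [ukotesef]
(2) Intervocalic Voicing: [ukotesef] → [ukodesef]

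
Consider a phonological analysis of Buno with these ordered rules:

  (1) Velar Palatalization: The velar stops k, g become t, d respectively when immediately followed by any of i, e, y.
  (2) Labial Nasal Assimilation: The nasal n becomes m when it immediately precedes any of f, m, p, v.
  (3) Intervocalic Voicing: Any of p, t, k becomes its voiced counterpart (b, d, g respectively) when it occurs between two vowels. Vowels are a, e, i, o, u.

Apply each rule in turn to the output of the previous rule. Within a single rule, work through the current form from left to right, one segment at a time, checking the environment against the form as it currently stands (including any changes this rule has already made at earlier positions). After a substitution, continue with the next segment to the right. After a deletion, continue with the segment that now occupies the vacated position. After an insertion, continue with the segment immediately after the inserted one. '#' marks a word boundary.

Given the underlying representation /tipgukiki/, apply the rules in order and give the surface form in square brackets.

(1) Velar Palatalization: [tipgukiki] → [tipgutiti]
(2) Labial Nasal Assimilation: no change — [tipgutiti]
(3) Intervocalic Voicing: [tipgutiti] → [tipgudidi]

[tipgudidi]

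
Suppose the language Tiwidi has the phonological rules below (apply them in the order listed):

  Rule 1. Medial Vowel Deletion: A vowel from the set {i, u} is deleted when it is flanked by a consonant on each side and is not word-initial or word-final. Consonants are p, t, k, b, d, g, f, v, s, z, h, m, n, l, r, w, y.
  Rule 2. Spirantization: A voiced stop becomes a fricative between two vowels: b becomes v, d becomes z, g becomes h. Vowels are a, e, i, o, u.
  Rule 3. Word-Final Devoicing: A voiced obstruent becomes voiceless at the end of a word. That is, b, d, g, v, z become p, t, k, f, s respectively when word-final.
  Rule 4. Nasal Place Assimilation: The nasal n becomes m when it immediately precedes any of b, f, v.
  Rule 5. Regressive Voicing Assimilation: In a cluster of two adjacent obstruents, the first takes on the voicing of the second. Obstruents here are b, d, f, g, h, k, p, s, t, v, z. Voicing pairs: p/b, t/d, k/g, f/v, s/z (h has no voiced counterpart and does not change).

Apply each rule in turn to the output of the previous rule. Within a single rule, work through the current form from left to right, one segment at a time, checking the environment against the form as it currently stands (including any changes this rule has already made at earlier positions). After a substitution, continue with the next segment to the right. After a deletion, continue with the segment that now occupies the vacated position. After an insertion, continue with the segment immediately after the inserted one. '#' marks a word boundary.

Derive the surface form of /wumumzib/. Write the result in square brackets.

[wmmsp]

Rule 1 Medial Vowel Deletion: [wumumzib] → [wmmzb]
Rule 2 Spirantization: no change — [wmmzb]
Rule 3 Word-Final Devoicing: [wmmzb] → [wmmzp]
Rule 4 Nasal Place Assimilation: no change — [wmmzp]
Rule 5 Regressive Voicing Assimilation: [wmmzp] → [wmmsp]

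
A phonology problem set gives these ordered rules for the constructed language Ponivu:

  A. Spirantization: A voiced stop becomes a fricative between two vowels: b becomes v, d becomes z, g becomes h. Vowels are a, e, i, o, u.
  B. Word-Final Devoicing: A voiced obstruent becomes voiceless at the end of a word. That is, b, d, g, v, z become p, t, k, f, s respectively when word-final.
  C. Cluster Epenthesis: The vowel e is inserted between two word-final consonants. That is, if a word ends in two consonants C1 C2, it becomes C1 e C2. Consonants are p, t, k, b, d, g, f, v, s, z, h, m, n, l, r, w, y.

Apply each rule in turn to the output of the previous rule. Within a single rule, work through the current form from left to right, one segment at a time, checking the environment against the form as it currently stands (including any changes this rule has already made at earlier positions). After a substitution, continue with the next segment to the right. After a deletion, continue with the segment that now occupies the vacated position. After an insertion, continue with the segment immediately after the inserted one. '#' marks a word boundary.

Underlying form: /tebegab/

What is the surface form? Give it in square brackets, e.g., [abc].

[tevehap]

A Spirantization: [tebegab] → [tevehab]
B Word-Final Devoicing: [tevehab] → [tevehap]
C Cluster Epenthesis: no change — [tevehap]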